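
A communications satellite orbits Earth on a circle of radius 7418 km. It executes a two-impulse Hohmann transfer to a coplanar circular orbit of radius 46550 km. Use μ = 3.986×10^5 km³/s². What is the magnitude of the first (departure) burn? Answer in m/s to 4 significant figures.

Transfer-ellipse semi-major axis a_t = (r₁ + r₂)/2 = (7418 + 46550)/2 = 26984 km.
Circular speed at r = 7418 km: v_c = √(μ/r) = 7.330 km/s.
Vis-viva on the transfer ellipse at r = 7418 km gives v_t = √[μ(2/r − 1/a_t)] = 9.628 km/s.
Δv₁ = |v_t − v_c| = |9.628 − 7.330| = 2.298 km/s.

Δv₁ = 2298 m/s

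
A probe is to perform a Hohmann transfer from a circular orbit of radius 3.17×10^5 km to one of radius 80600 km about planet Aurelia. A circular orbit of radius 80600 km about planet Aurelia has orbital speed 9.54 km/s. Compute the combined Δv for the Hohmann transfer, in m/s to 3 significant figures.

Δv = 4250 m/s

From the circular-orbit relation v² = μ/r at r = 80600 km: μ = v²r = (9.54)² × 80600 = 7.33553×10^6 km³/s².
The Hohmann ellipse has a_t = (r₁ + r₂)/2 = 1.988×10^5 km.
Circular speed at r₁: v₁ = √(μ/r₁) = √(7.33553×10^6/3.170×10^5) = 4.810 km/s.
On the transfer ellipse at r₁, v² = μ(2/r − 1/a) gives v_a = √[μ(2/r₁ − 1/a_t)] = 3.063 km/s.
First burn Δv₁ = |v_a − v₁| = 1.747 km/s.
Circular speed at r₂: v₂ = √(μ/r₂) = 9.5400 km/s.
Transfer-orbit speed at r₂: v_p = √[μ(2/r₂ − 1/a_t)] = 12.047 km/s.
Second burn Δv₂ = |v₂ − v_p| = 2.507 km/s.
Total Δv = Δv₁ + Δv₂ = 4.254 km/s.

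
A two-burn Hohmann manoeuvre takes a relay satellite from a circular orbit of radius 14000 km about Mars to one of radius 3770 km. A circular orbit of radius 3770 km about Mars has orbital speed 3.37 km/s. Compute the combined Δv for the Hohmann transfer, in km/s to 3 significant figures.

From the circular-orbit relation v² = μ/r at r = 3770 km: μ = v²r = (3.37)² × 3770 = 42815.5 km³/s².
Transfer-ellipse semi-major axis a_t = (r₁ + r₂)/2 = (14000 + 3770)/2 = 8885 km.
At r₁ the circular-orbit speed is v₁ = √(μ/r₁) = 1.748786 km/s.
Transfer-orbit speed at r₁ (vis-viva): v_a = √[μ(2/r₁ − 1/a_t)] = 1.139144 km/s.
First burn Δv₁ = |v_a − v₁| = 0.6096 km/s.
At r₂, v₂ = √(μ/r₂) = 3.3700 km/s.
Transfer-orbit speed at r₂: v_p = √[μ(2/r₂ − 1/a_t)] = 4.2302 km/s.
Second burn Δv₂ = |v₂ − v_p| = 0.8602 km/s.
Total Δv = Δv₁ + Δv₂ = 1.470 km/s.

Δv = 1.47 km/s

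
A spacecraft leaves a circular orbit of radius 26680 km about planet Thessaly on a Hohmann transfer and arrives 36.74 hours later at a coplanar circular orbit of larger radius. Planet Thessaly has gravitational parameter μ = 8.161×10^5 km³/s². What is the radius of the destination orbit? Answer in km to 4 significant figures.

r₂ = 1.995×10^5 km

Transfer time t = 36.74 hours = 1.32264×10^5 s, and t = π√(a_t³/μ).
So a_t = (μ t²/π²)^(1/3) = (8.161×10^5 × (1.32264×10^5)² / π²)^(1/3) = 1.1309×10^5 km.
Since a_t = (r₁ + r₂)/2, r₂ = 2a_t − r₁ = 2×1.1309×10^5 − 26680 = 1.995×10^5 km.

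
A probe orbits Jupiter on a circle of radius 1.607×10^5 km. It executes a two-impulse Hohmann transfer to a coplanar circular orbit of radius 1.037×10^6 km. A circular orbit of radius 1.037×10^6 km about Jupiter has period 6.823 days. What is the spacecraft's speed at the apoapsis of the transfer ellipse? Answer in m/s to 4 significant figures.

v = 5726 m/s

From Kepler's third law T² = 4π²r³/μ at r = 1.037×10^6 km, T = 6.823 days = 6.823 × 86400 s = 5.895072×10^5 s: μ = 4π²r³/T² = 1.26683×10^8 km³/s².
Semi-major axis of the transfer orbit: a_t = (1.607×10^5 + 1.037×10^6)/2 = 5.9885×10^5 km.
The apoapsis of the transfer ellipse is at r = 1.037×10^6 km.
Vis-viva: v = √[μ(2/r − 1/a_t)] = √[1.26683×10^8 × (2/1.037×10^6 − 1/5.9885×10^5)] = 5.726 km/s.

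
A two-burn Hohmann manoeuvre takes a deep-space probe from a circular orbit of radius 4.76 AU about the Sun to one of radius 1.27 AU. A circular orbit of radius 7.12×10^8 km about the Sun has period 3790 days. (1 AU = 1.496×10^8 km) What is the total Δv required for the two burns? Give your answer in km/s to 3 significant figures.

Δv = 11.6 km/s

From Kepler's third law T² = 4π²r³/μ at r = 7.12×10^8 km, T = 3790 days = 3790 × 86400 s = 3.27456×10^8 s: μ = 4π²r³/T² = 1.32890×10^11 km³/s².
In km: r₁ = 4.76 × 1.496×10^8 = 7.12096×10^8 km; r₂ = 1.27 × 1.496×10^8 = 1.89992×10^8 km.
The Hohmann ellipse has a_t = (r₁ + r₂)/2 = 4.51044×10^8 km.
At r₁ the circular-orbit speed is v₁ = √(μ/r₁) = 13.661 km/s.
On the transfer ellipse at r₁, vis-viva gives v_a = √[μ(2/r₁ − 1/a_t)] = 8.8662 km/s.
First burn Δv₁ = |v_a − v₁| = 4.795 km/s.
At r₂, v₂ = √(μ/r₂) = 26.447173 km/s.
Transfer-orbit speed at r₂: v_p = √[μ(2/r₂ − 1/a_t)] = 33.230668 km/s.
Second burn Δv₂ = |v₂ − v_p| = 6.783 km/s.
Total Δv = Δv₁ + Δv₂ = 11.58 km/s.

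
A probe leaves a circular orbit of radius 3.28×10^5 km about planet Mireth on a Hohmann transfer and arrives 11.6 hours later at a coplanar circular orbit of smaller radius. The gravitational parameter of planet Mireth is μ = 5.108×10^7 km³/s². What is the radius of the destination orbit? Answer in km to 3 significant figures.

r₂ = 88400 km

Transfer time t = 11.6 hours = 41760 s, and t = π√(a_t³/μ).
So a_t = (μ t²/π²)^(1/3) = (5.108×10^7 × (41760)² / π²)^(1/3) = 2.0820×10^5 km.
Since a_t = (r₁ + r₂)/2, r₂ = 2a_t − r₁ = 2×2.0820×10^5 − 3.280×10^5 = 88400 km.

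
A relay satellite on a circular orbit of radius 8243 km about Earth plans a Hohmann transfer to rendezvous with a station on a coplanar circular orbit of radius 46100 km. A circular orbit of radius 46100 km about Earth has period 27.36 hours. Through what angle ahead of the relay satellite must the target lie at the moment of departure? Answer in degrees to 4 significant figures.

φ = 98.55°

From Kepler's third law T² = 4π²r³/μ at r = 46100 km, T = 27.36 hours = 27.36 × 3600 s = 98496 s: μ = 4π²r³/T² = 3.98681×10^5 km³/s².
Semi-major axis of the transfer orbit: a_t = (8243 + 46100)/2 = 27171.5 km.
Transfer time t = π√(a_t³/μ) = 22285 s.
The target's mean motion on its circular orbit is ω₂ = √(μ/r₂³) = 6.3791×10^-5 rad/s.
Angle swept by the target during transfer: ω₂·t = 1.4216 rad = 81.45°.
Arrival is 180° from departure on the ellipse, so φ = 180° − 81.45° = 98.55°.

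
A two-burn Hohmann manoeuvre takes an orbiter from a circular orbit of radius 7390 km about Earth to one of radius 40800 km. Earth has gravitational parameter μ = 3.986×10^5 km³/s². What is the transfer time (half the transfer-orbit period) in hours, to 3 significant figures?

The Hohmann ellipse has a_t = (r₁ + r₂)/2 = 24095 km.
Half the transfer-orbit period gives t = π√(a_t³/μ) = 18610 s.
Converting: 18610 s ÷ 3600 s/hour = 5.17 hours.

t = 5.17 hours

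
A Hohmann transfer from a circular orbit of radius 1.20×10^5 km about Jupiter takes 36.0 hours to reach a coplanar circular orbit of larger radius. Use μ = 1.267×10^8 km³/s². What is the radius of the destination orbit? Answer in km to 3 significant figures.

r₂ = 1.08×10^6 km

Transfer time t = 36.0 hours = 1.296×10^5 s, and t = π√(a_t³/μ).
So a_t = (μ t²/π²)^(1/3) = (1.267×10^8 × (1.296×10^5)² / π²)^(1/3) = 5.9965×10^5 km.
Since a_t = (r₁ + r₂)/2, r₂ = 2a_t − r₁ = 2×5.9965×10^5 − 1.200×10^5 = 1.0793×10^6 km.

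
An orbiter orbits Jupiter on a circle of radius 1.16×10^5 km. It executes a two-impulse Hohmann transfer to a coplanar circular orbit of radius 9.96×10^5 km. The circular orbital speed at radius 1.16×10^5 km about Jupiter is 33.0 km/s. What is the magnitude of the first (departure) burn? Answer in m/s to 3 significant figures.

Δv₁ = 11200 m/s

From the circular-orbit relation v² = μ/r at r = 1.16×10^5 km: μ = v²r = (33.0)² × 1.16×10^5 = 1.26324×10^8 km³/s².
Semi-major axis of the transfer orbit: a_t = (1.160×10^5 + 9.960×10^5)/2 = 5.560×10^5 km.
Circular speed at r = 1.160×10^5 km: v_c = √(μ/r) = 33.00 km/s.
Transfer-orbit speed at the same r (vis-viva, a = a_t): v_t = √[μ(2/r − 1/a_t)] = 44.17 km/s.
Δv₁ = |v_t − v_c| = |44.17 − 33.00| = 11.17 km/s.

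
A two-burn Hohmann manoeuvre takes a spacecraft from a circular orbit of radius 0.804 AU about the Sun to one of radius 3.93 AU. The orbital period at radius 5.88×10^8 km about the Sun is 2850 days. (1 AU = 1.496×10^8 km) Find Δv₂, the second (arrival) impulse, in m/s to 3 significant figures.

Δv₂ = 6260 m/s

From Kepler's third law T² = 4π²r³/μ at r = 5.88×10^8 km, T = 2850 days = 2850 × 86400 s = 2.4624×10^8 s: μ = 4π²r³/T² = 1.32365×10^11 km³/s².
In km: r₁ = 0.804 × 1.496×10^8 = 1.202784×10^8 km; r₂ = 3.93 × 1.496×10^8 = 5.87928×10^8 km.
Transfer-ellipse semi-major axis a_t = (r₁ + r₂)/2 = (1.202784×10^8 + 5.87928×10^8)/2 = 3.541032×10^8 km.
On the circular orbit at r = 5.87928×10^8 km, v_c = √(μ/r) = 15.005 km/s.
Transfer-orbit speed at the same r (vis-viva, a = a_t): v_t = √[μ(2/r − 1/a_t)] = 8.7449 km/s.
Δv₂ = |v_t − v_c| = |8.7449 − 15.005| = 6.260 km/s.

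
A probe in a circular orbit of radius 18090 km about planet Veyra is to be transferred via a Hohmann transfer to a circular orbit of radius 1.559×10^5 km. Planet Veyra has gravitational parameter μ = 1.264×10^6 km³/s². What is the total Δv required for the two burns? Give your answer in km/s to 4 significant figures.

Semi-major axis of the transfer orbit: a_t = (18090 + 1.559×10^5)/2 = 86995 km.
At r₁ the circular-orbit speed is v₁ = √(μ/r₁) = 8.359 km/s.
On the transfer ellipse at r₁, v² = μ(2/r − 1/a) gives v_p = √[μ(2/r₁ − 1/a_t)] = 11.19 km/s.
First burn Δv₁ = |v_p − v₁| = 2.831 km/s.
At r₂, v₂ = √(μ/r₂) = 2.847 km/s.
Transfer-orbit speed at r₂: v_a = √[μ(2/r₂ − 1/a_t)] = 1.298 km/s.
Second burn Δv₂ = |v₂ − v_a| = 1.549 km/s.
Δv = Δv₁ + Δv₂ = 2.831 + 1.549 = 4.380 km/s.

Δv = 4.380 km/s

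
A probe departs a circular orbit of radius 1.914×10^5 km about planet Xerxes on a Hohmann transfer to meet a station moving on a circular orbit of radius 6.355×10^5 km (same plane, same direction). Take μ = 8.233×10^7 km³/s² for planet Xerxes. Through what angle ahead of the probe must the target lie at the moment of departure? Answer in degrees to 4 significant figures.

φ = 85.54°

Transfer-ellipse semi-major axis a_t = (r₁ + r₂)/2 = (1.914×10^5 + 6.355×10^5)/2 = 4.1345×10^5 km.
The half-period of the transfer ellipse is t = π√(a_t³/μ) = 92050 s.
Target angular speed ω₂ = √(μ/r₂³) = 1.791×10^-5 rad/s.
Angle swept by the target during transfer: ω₂·t = 1.6486 rad = 94.46°.
The probe traverses 180° on the transfer ellipse, so the target must lead by 180° − 94.46° = 85.54°.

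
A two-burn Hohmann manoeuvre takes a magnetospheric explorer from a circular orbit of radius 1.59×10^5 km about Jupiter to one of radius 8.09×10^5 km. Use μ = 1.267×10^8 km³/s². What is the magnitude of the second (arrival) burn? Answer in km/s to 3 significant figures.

Semi-major axis of the transfer orbit: a_t = (1.590×10^5 + 8.090×10^5)/2 = 4.840×10^5 km.
Circular speed at r = 8.090×10^5 km: v_c = √(μ/r) = 12.515 km/s.
Transfer-orbit speed at the same r (vis-viva, a = a_t): v_t = √[μ(2/r − 1/a_t)] = 7.1728 km/s.
Δv₂ = |v_t − v_c| = |7.1728 − 12.515| = 5.342 km/s.

Δv₂ = 5.34 km/s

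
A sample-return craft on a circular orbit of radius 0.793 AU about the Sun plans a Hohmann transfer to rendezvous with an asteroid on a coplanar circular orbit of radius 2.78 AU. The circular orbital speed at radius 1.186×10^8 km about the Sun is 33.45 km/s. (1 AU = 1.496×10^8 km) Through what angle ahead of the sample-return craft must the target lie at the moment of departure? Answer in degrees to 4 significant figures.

From the circular-orbit relation v² = μ/r at r = 1.186×10^8 km: μ = v²r = (33.45)² × 1.186×10^8 = 1.32702×10^11 km³/s².
In km: r₁ = 0.793 × 1.496×10^8 = 1.186328×10^8 km; r₂ = 2.78 × 1.496×10^8 = 4.15888×10^8 km.
Semi-major axis of the transfer orbit: a_t = (1.186328×10^8 + 4.15888×10^8)/2 = 2.672604×10^8 km.
The half-period of the transfer ellipse is t = π√(a_t³/μ) = 3.768×10^7 s.
Target angular speed ω₂ = √(μ/r₂³) = 4.295×10^-8 rad/s.
Angle swept by the target during transfer: ω₂·t = 1.6184 rad = 92.73°.
The sample-return craft traverses 180° on the transfer ellipse, so the target must lead by 180° − 92.73° = 87.27°.

φ = 87.27°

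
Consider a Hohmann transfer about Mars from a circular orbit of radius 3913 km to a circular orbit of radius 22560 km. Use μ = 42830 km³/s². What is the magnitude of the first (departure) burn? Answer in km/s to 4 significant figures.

Δv₁ = 1.011 km/s

Semi-major axis of the transfer orbit: a_t = (3913 + 22560)/2 = 13236.5 km.
Circular speed at r = 3913 km: v_c = √(μ/r) = 3.308 km/s.
Vis-viva on the transfer ellipse at r = 3913 km gives v_t = √[μ(2/r − 1/a_t)] = 4.319 km/s.
Δv₁ = |v_t − v_c| = |4.319 − 3.308| = 1.011 km/s.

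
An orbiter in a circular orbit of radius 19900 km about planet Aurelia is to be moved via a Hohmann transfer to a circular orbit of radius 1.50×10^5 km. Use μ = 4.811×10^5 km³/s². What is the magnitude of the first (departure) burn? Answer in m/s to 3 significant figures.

The Hohmann ellipse has a_t = (r₁ + r₂)/2 = 84950 km.
Circular speed at r = 19900 km: v_c = √(μ/r) = 4.917 km/s.
Transfer-orbit speed at the same r (vis-viva, a = a_t): v_t = √[μ(2/r − 1/a_t)] = 6.534 km/s.
Δv₁ = |v_t − v_c| = |6.534 − 4.917| = 1.617 km/s.

Δv₁ = 1620 m/s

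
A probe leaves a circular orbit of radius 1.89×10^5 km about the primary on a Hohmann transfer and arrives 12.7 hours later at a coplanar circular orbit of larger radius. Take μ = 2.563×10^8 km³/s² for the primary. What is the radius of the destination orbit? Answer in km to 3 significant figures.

Transfer time t = 12.7 hours = 45720 s, and t = π√(a_t³/μ).
So a_t = (μ t²/π²)^(1/3) = (2.563×10^8 × (45720)² / π²)^(1/3) = 3.7863×10^5 km.
Since a_t = (r₁ + r₂)/2, r₂ = 2a_t − r₁ = 2×3.7863×10^5 − 1.890×10^5 = 5.6826×10^5 km.

r₂ = 5.68×10^5 km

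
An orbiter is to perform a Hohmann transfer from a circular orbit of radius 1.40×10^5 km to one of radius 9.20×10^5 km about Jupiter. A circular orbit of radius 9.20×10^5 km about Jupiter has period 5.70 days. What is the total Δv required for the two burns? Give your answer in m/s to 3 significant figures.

From Kepler's third law T² = 4π²r³/μ at r = 9.20×10^5 km, T = 5.70 days = 5.70 × 86400 s = 4.9248×10^5 s: μ = 4π²r³/T² = 1.26749×10^8 km³/s².
Semi-major axis of the transfer orbit: a_t = (1.400×10^5 + 9.200×10^5)/2 = 5.300×10^5 km.
At r₁ the circular-orbit speed is v₁ = √(μ/r₁) = 30.089 km/s.
On the transfer ellipse at r₁, vis-viva equation gives v_p = √[μ(2/r₁ − 1/a_t)] = 39.643 km/s.
First burn Δv₁ = |v_p − v₁| = 9.554 km/s.
Circular speed at r₂: v₂ = √(μ/r₂) = 11.738 km/s.
Transfer-orbit speed at r₂: v_a = √[μ(2/r₂ − 1/a_t)] = 6.0326 km/s.
Second burn Δv₂ = |v₂ − v_a| = 5.705 km/s.
Δv = Δv₁ + Δv₂ = 9.554 + 5.705 = 15.26 km/s.

Δv = 15300 m/s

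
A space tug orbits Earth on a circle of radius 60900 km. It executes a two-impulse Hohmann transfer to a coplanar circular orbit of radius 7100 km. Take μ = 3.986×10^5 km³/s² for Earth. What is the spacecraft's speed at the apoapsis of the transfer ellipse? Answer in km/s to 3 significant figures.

Semi-major axis of the transfer orbit: a_t = (60900 + 7100)/2 = 34000 km.
The apoapsis of the transfer ellipse is at r = 60900 km.
From the vis-viva equation, v = √[μ(2/r − 1/a_t)] = 1.169 km/s.

v = 1.17 km/s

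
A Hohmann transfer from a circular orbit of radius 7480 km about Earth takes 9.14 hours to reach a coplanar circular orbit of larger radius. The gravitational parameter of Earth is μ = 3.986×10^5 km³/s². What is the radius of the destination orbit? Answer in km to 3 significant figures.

r₂ = 63000 km

Transfer time t = 9.14 hours = 32904 s, and t = π√(a_t³/μ).
So a_t = (μ t²/π²)^(1/3) = (3.986×10^5 × (32904)² / π²)^(1/3) = 35230 km.
Since a_t = (r₁ + r₂)/2, r₂ = 2a_t − r₁ = 2×35230 − 7480 = 62980 km.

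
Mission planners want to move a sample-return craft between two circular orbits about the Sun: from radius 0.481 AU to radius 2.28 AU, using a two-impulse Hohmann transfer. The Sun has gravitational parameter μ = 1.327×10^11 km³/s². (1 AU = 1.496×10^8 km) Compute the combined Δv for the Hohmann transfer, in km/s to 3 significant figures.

In km: r₁ = 0.481 × 1.496×10^8 = 7.19576×10^7 km; r₂ = 2.28 × 1.496×10^8 = 3.41088×10^8 km.
Transfer-ellipse semi-major axis a_t = (r₁ + r₂)/2 = (7.19576×10^7 + 3.41088×10^8)/2 = 2.065228×10^8 km.
Circular speed at r₁: v₁ = √(μ/r₁) = √(1.327×10^11/7.19576×10^7) = 42.943 km/s.
On the transfer ellipse at r₁, vis-viva gives v_p = √[μ(2/r₁ − 1/a_t)] = 55.188 km/s.
First burn Δv₁ = |v_p − v₁| = 12.245 km/s.
At r₂, v₂ = √(μ/r₂) = 19.724329 km/s.
Transfer-orbit speed at r₂: v_a = √[μ(2/r₂ − 1/a_t)] = 11.642777 km/s.
Second burn Δv₂ = |v₂ − v_a| = 8.0816 km/s.
Δv = Δv₁ + Δv₂ = 12.245 + 8.0816 = 20.33 km/s.

Δv = 20.3 km/s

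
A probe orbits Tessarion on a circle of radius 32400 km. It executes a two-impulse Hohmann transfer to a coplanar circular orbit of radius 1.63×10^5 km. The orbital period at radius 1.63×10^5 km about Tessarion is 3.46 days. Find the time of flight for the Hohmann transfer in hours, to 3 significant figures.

t = 19.3 hours

From Kepler's third law T² = 4π²r³/μ at r = 1.63×10^5 km, T = 3.46 days = 3.46 × 86400 s = 2.98944×10^5 s: μ = 4π²r³/T² = 1.91312×10^6 km³/s².
The Hohmann ellipse has a_t = (r₁ + r₂)/2 = 97700 km.
Transfer time t = π√(a_t³/μ) = π√((97700)³ / 1.91312×10^6) = 69360 s.
Converting: 69360 s ÷ 3600 s/hour = 19.3 hours.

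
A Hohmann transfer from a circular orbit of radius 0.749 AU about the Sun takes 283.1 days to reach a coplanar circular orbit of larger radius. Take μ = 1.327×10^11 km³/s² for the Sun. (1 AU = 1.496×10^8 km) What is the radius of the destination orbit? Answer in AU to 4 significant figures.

r₂ = 1.930 AU

In km: r₁ = 0.749 × 1.496×10^8 = 1.120504×10^8 km.
Transfer time t = 283.1 days = 2.445984×10^7 s, and t = π√(a_t³/μ).
So a_t = (μ t²/π²)^(1/3) = (1.327×10^11 × (2.445984×10^7)² / π²)^(1/3) = 2.0037×10^8 km.
Since a_t = (r₁ + r₂)/2, r₂ = 2a_t − r₁ = 2×2.0037×10^8 − 1.120504×10^8 = 2.886896×10^8 km.
In AU: r₂ = 2.886896×10^8 / 1.496×10^8 = 1.930 AU.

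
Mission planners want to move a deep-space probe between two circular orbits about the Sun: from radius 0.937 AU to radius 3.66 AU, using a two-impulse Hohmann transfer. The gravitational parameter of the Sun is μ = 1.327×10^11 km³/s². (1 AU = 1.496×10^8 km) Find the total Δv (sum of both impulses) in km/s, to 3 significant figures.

Δv = 13.7 km/s

In km: r₁ = 0.937 × 1.496×10^8 = 1.401752×10^8 km; r₂ = 3.66 × 1.496×10^8 = 5.47536×10^8 km.
Semi-major axis of the transfer orbit: a_t = (1.401752×10^8 + 5.47536×10^8)/2 = 3.438556×10^8 km.
Circular speed at r₁: v₁ = √(μ/r₁) = √(1.327×10^11/1.401752×10^8) = 30.768 km/s.
On the transfer ellipse at r₁, v² = μ(2/r − 1/a) gives v_p = √[μ(2/r₁ − 1/a_t)] = 38.826 km/s.
First burn Δv₁ = |v_p − v₁| = 8.058 km/s.
At r₂, v₂ = √(μ/r₂) = 15.568 km/s.
Transfer-orbit speed at r₂: v_a = √[μ(2/r₂ − 1/a_t)] = 9.9398 km/s.
Second burn Δv₂ = |v₂ − v_a| = 5.628 km/s.
Δv = Δv₁ + Δv₂ = 8.058 + 5.628 = 13.69 km/s.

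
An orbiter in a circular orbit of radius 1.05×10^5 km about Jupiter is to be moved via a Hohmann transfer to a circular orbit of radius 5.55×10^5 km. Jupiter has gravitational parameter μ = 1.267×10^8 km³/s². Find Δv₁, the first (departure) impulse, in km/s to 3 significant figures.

Semi-major axis of the transfer orbit: a_t = (1.050×10^5 + 5.550×10^5)/2 = 3.300×10^5 km.
Circular speed at r = 1.050×10^5 km: v_c = √(μ/r) = 34.74 km/s.
Transfer-orbit speed at the same r (vis-viva, a = a_t): v_t = √[μ(2/r − 1/a_t)] = 45.05 km/s.
Δv₁ = |v_t − v_c| = |45.05 − 34.74| = 10.31 km/s.

Δv₁ = 10.3 km/s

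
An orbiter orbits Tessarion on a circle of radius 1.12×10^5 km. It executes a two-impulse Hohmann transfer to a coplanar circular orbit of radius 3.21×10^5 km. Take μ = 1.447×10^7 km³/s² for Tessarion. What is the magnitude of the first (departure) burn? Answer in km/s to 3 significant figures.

Δv₁ = 2.47 km/s

Transfer-ellipse semi-major axis a_t = (r₁ + r₂)/2 = (1.120×10^5 + 3.210×10^5)/2 = 2.165×10^5 km.
Circular speed at r = 1.120×10^5 km: v_c = √(μ/r) = 11.366 km/s.
Transfer-orbit speed at the same r (vis-viva, a = a_t): v_t = √[μ(2/r − 1/a_t)] = 13.840 km/s.
Δv₁ = |v_t − v_c| = |13.840 − 11.366| = 2.474 km/s.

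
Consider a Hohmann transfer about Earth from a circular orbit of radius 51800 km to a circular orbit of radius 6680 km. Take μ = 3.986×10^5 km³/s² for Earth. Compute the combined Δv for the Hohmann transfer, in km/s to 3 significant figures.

Δv = 4.00 km/s

Semi-major axis of the transfer orbit: a_t = (51800 + 6680)/2 = 29240 km.
Circular speed at r₁: v₁ = √(μ/r₁) = √(3.986×10^5/51800) = 2.774 km/s.
Transfer-orbit speed at r₁ (vis-viva equation): v_a = √[μ(2/r₁ − 1/a_t)] = 1.326 km/s.
First burn Δv₁ = |v_a − v₁| = 1.448 km/s.
At r₂, v₂ = √(μ/r₂) = 7.7247 km/s.
Transfer-orbit speed at r₂: v_p = √[μ(2/r₂ − 1/a_t)] = 10.282 km/s.
Second burn Δv₂ = |v₂ − v_p| = 2.557 km/s.
Δv = Δv₁ + Δv₂ = 1.448 + 2.557 = 4.005 km/s.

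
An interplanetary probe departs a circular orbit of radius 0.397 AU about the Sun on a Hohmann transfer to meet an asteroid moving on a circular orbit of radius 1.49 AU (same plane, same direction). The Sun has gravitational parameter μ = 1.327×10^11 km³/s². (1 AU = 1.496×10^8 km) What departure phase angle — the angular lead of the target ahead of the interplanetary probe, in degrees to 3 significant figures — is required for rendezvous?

φ = 89.3°

In km: r₁ = 0.397 × 1.496×10^8 = 5.93912×10^7 km; r₂ = 1.49 × 1.496×10^8 = 2.22904×10^8 km.
The Hohmann ellipse has a_t = (r₁ + r₂)/2 = 1.411476×10^8 km.
The half-period of the transfer ellipse is t = π√(a_t³/μ) = 1.446×10^7 s.
Target angular speed ω₂ = √(μ/r₂³) = 1.095×10^-7 rad/s.
Angle swept by the target during transfer: ω₂·t = 1.583 rad = 90.70°.
Arrival is 180° from departure on the ellipse, so φ = 180° − 90.70° = 89.3°.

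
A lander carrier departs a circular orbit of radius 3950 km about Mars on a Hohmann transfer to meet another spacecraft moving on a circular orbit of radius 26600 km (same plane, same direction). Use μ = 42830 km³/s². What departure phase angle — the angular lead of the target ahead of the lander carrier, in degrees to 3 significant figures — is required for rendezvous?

Semi-major axis of the transfer orbit: a_t = (3950 + 26600)/2 = 15275 km.
The half-period of the transfer ellipse is t = π√(a_t³/μ) = 28660 s.
The target's mean motion on its circular orbit is ω₂ = √(μ/r₂³) = 4.770×10^-5 rad/s.
Angle swept by the target during transfer: ω₂·t = 1.3671 rad = 78.33°.
Arrival is 180° from departure on the ellipse, so φ = 180° − 78.33° = 102°.

φ = 102°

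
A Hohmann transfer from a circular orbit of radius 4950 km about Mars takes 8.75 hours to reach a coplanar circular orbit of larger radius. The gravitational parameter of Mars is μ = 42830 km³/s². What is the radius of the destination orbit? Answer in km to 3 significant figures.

Transfer time t = 8.75 hours = 31500 s, and t = π√(a_t³/μ).
So a_t = (μ t²/π²)^(1/3) = (42830 × (31500)² / π²)^(1/3) = 16269 km.
Since a_t = (r₁ + r₂)/2, r₂ = 2a_t − r₁ = 2×16269 − 4950 = 27588 km.

r₂ = 27600 km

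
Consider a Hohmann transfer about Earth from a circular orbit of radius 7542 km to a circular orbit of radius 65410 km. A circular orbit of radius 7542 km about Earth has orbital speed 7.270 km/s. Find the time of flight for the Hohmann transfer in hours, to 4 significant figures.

From the circular-orbit relation v² = μ/r at r = 7542 km: μ = v²r = (7.270)² × 7542 = 3.98617×10^5 km³/s².
Transfer-ellipse semi-major axis a_t = (r₁ + r₂)/2 = (7542 + 65410)/2 = 36476 km.
Transfer time t = π√(a_t³/μ) = π√((36476)³ / 3.98617×10^5) = 34664 s.
Converting: 34664 s ÷ 3600 s/hour = 9.629 hours.

t = 9.629 hours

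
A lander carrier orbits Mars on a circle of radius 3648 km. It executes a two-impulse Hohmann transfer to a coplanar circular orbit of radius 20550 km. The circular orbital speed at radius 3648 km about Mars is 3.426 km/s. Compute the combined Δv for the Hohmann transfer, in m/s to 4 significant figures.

Δv = 1690 m/s

From the circular-orbit relation v² = μ/r at r = 3648 km: μ = v²r = (3.426)² × 3648 = 42818.3 km³/s².
Transfer-ellipse semi-major axis a_t = (r₁ + r₂)/2 = (3648 + 20550)/2 = 12099 km.
Circular speed at r₁: v₁ = √(μ/r₁) = √(42818.3/3648) = 3.426 km/s.
Transfer-orbit speed at r₁ (vis-viva): v_p = √[μ(2/r₁ − 1/a_t)] = 4.465 km/s.
First burn Δv₁ = |v_p − v₁| = 1.039 km/s.
Circular speed at r₂: v₂ = √(μ/r₂) = 1.4435 km/s.
Transfer-orbit speed at r₂: v_a = √[μ(2/r₂ − 1/a_t)] = 0.79261 km/s.
Second burn Δv₂ = |v₂ − v_a| = 0.6509 km/s.
Δv = Δv₁ + Δv₂ = 1.039 + 0.6509 = 1.690 km/s.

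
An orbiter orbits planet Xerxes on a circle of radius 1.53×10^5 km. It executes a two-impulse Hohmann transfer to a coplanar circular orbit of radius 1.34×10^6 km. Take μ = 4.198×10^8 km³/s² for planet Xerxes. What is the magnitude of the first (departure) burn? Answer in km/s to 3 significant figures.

The Hohmann ellipse has a_t = (r₁ + r₂)/2 = 7.465×10^5 km.
Circular speed at r = 1.530×10^5 km: v_c = √(μ/r) = 52.38 km/s.
Vis-viva on the transfer ellipse at r = 1.530×10^5 km gives v_t = √[μ(2/r − 1/a_t)] = 70.18 km/s.
Δv₁ = |v_t − v_c| = |70.18 − 52.38| = 17.80 km/s.

Δv₁ = 17.8 km/s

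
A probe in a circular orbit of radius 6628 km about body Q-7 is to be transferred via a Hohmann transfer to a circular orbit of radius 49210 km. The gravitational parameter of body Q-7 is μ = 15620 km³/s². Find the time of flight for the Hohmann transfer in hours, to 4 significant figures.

t = 32.57 hours

Semi-major axis of the transfer orbit: a_t = (6628 + 49210)/2 = 27919 km.
Transfer time t = π√(a_t³/μ) = π√((27919)³ / 15620) = 1.1726×10^5 s.
Converting: 1.1726×10^5 s ÷ 3600 s/hour = 32.57 hours.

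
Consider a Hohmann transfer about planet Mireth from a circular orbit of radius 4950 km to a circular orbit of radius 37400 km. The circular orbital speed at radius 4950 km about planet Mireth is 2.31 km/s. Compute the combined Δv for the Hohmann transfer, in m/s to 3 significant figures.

Δv = 1190 m/s

From the circular-orbit relation v² = μ/r at r = 4950 km: μ = v²r = (2.31)² × 4950 = 26413.7 km³/s².
The Hohmann ellipse has a_t = (r₁ + r₂)/2 = 21175 km.
At r₁ the circular-orbit speed is v₁ = √(μ/r₁) = 2.310 km/s.
Transfer-orbit speed at r₁ (vis-viva equation): v_p = √[μ(2/r₁ − 1/a_t)] = 3.070 km/s.
First burn Δv₁ = |v_p − v₁| = 0.7600 km/s.
Circular speed at r₂: v₂ = √(μ/r₂) = 0.8404 km/s.
Transfer-orbit speed at r₂: v_a = √[μ(2/r₂ − 1/a_t)] = 0.4063 km/s.
Second burn Δv₂ = |v₂ − v_a| = 0.4341 km/s.
Δv = Δv₁ + Δv₂ = 0.7600 + 0.4341 = 1.194 km/s.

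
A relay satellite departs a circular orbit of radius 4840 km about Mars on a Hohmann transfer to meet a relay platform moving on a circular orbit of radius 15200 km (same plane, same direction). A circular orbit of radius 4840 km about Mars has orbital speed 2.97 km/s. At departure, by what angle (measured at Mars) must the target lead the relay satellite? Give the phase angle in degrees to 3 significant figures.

φ = 83.7°

From the circular-orbit relation v² = μ/r at r = 4840 km: μ = v²r = (2.97)² × 4840 = 42693.2 km³/s².
Semi-major axis of the transfer orbit: a_t = (4840 + 15200)/2 = 10020 km.
The half-period of the transfer ellipse is t = π√(a_t³/μ) = 15250 s.
The target's mean motion on its circular orbit is ω₂ = √(μ/r₂³) = 1.1026×10^-4 rad/s.
Angle swept by the target during transfer: ω₂·t = 1.6815 rad = 96.34°.
The relay satellite traverses 180° on the transfer ellipse, so the target must lead by 180° − 96.34° = 83.7°.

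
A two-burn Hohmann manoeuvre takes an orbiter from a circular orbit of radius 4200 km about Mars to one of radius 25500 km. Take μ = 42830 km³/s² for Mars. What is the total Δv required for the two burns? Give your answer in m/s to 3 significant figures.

Transfer-ellipse semi-major axis a_t = (r₁ + r₂)/2 = (4200 + 25500)/2 = 14850 km.
Circular speed at r₁: v₁ = √(μ/r₁) = √(42830/4200) = 3.193371 km/s.
On the transfer ellipse at r₁, v² = μ(2/r − 1/a) gives v_p = √[μ(2/r₁ − 1/a_t)] = 4.184622 km/s.
First burn Δv₁ = |v_p − v₁| = 0.9913 km/s.
Circular speed at r₂: v₂ = √(μ/r₂) = 1.296 km/s.
Transfer-orbit speed at r₂: v_a = √[μ(2/r₂ − 1/a_t)] = 0.6892 km/s.
Second burn Δv₂ = |v₂ − v_a| = 0.6068 km/s.
Total Δv = Δv₁ + Δv₂ = 1.598 km/s.

Δv = 1600 m/s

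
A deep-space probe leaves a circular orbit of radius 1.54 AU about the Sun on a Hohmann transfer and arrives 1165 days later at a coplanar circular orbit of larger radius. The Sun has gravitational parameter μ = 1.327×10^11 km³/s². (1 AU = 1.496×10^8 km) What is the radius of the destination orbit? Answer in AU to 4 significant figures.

r₂ = 5.339 AU

In km: r₁ = 1.54 × 1.496×10^8 = 2.30384×10^8 km.
Transfer time t = 1165 days = 1.00656×10^8 s, and t = π√(a_t³/μ).
So a_t = (μ t²/π²)^(1/3) = (1.327×10^11 × (1.00656×10^8)² / π²)^(1/3) = 5.1454×10^8 km.
Since a_t = (r₁ + r₂)/2, r₂ = 2a_t − r₁ = 2×5.1454×10^8 − 2.30384×10^8 = 7.98696×10^8 km.
In AU: r₂ = 7.98696×10^8 / 1.496×10^8 = 5.339 AU.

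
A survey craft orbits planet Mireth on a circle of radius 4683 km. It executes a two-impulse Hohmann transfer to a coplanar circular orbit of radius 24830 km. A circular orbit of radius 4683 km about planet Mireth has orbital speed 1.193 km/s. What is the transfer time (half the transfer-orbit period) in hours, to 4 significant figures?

From the circular-orbit relation v² = μ/r at r = 4683 km: μ = v²r = (1.193)² × 4683 = 6665.08 km³/s².
Transfer-ellipse semi-major axis a_t = (r₁ + r₂)/2 = (4683 + 24830)/2 = 14756.5 km.
Half the transfer-orbit period gives t = π√(a_t³/μ) = 68980 s.
Converting: 68980 s ÷ 3600 s/hour = 19.16 hours.

t = 19.16 hours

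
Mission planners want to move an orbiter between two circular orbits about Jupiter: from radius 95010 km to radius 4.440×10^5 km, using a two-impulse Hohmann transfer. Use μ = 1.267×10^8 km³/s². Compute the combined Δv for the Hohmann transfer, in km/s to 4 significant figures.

Δv = 17.22 km/s

The Hohmann ellipse has a_t = (r₁ + r₂)/2 = 2.69505×10^5 km.
Circular speed at r₁: v₁ = √(μ/r₁) = √(1.267×10^8/95010) = 36.518 km/s.
Transfer-orbit speed at r₁ (v² = μ(2/r − 1/a)): v_p = √[μ(2/r₁ − 1/a_t)] = 46.872 km/s.
First burn Δv₁ = |v_p − v₁| = 10.354 km/s.
At r₂, v₂ = √(μ/r₂) = 16.8926 km/s.
Transfer-orbit speed at r₂: v_a = √[μ(2/r₂ − 1/a_t)] = 10.0299 km/s.
Second burn Δv₂ = |v₂ − v_a| = 6.8627 km/s.
Δv = Δv₁ + Δv₂ = 10.354 + 6.8627 = 17.22 km/s.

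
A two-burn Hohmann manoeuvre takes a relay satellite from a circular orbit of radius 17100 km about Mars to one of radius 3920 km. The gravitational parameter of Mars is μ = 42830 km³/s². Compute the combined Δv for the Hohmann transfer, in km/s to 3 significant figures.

Transfer-ellipse semi-major axis a_t = (r₁ + r₂)/2 = (17100 + 3920)/2 = 10510 km.
Circular speed at r₁: v₁ = √(μ/r₁) = √(42830/17100) = 1.5826 km/s.
On the transfer ellipse at r₁, vis-viva gives v_a = √[μ(2/r₁ − 1/a_t)] = 0.96654 km/s.
First burn Δv₁ = |v_a − v₁| = 0.6161 km/s.
Circular speed at r₂: v₂ = √(μ/r₂) = 3.3055 km/s.
Transfer-orbit speed at r₂: v_p = √[μ(2/r₂ − 1/a_t)] = 4.2163 km/s.
Second burn Δv₂ = |v₂ − v_p| = 0.9108 km/s.
Total Δv = Δv₁ + Δv₂ = 1.527 km/s.

Δv = 1.53 km/s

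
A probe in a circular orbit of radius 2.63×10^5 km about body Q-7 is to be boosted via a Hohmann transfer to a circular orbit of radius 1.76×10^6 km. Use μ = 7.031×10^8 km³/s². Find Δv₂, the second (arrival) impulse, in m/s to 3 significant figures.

Δv₂ = 9800 m/s

Transfer-ellipse semi-major axis a_t = (r₁ + r₂)/2 = (2.630×10^5 + 1.760×10^6)/2 = 1.0115×10^6 km.
Circular speed at r = 1.760×10^6 km: v_c = √(μ/r) = 19.987 km/s.
Vis-viva on the transfer ellipse at r = 1.760×10^6 km gives v_t = √[μ(2/r − 1/a_t)] = 10.192 km/s.
Δv₂ = |v_t − v_c| = |10.192 − 19.987| = 9.795 km/s.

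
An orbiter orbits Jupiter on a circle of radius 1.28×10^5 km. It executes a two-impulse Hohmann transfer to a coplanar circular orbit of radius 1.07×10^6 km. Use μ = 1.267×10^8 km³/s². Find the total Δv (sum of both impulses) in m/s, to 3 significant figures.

Δv = 16400 m/s

Transfer-ellipse semi-major axis a_t = (r₁ + r₂)/2 = (1.280×10^5 + 1.070×10^6)/2 = 5.990×10^5 km.
Circular speed at r₁: v₁ = √(μ/r₁) = √(1.267×10^8/1.280×10^5) = 31.46 km/s.
On the transfer ellipse at r₁, vis-viva equation gives v_p = √[μ(2/r₁ − 1/a_t)] = 42.05 km/s.
First burn Δv₁ = |v_p − v₁| = 10.59 km/s.
At r₂, v₂ = √(μ/r₂) = 10.8817 km/s.
Transfer-orbit speed at r₂: v_a = √[μ(2/r₂ − 1/a_t)] = 5.03023 km/s.
Second burn Δv₂ = |v₂ − v_a| = 5.851 km/s.
Δv = Δv₁ + Δv₂ = 10.59 + 5.851 = 16.44 km/s.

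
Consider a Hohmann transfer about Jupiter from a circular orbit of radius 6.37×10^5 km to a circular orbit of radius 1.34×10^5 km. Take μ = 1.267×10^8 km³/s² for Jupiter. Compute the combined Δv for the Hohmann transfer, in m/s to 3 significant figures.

Semi-major axis of the transfer orbit: a_t = (6.370×10^5 + 1.340×10^5)/2 = 3.855×10^5 km.
Circular speed at r₁: v₁ = √(μ/r₁) = √(1.267×10^8/6.370×10^5) = 14.103 km/s.
On the transfer ellipse at r₁, vis-viva equation gives v_a = √[μ(2/r₁ − 1/a_t)] = 8.3149 km/s.
First burn Δv₁ = |v_a − v₁| = 5.788 km/s.
Circular speed at r₂: v₂ = √(μ/r₂) = 30.749 km/s.
Transfer-orbit speed at r₂: v_p = √[μ(2/r₂ − 1/a_t)] = 39.527 km/s.
Second burn Δv₂ = |v₂ − v_p| = 8.778 km/s.
Total Δv = Δv₁ + Δv₂ = 14.57 km/s.

Δv = 14600 m/s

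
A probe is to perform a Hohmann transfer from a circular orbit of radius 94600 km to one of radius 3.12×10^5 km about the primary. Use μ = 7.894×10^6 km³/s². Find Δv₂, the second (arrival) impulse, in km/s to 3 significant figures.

Semi-major axis of the transfer orbit: a_t = (94600 + 3.120×10^5)/2 = 2.033×10^5 km.
Circular speed at r = 3.120×10^5 km: v_c = √(μ/r) = 5.030 km/s.
Vis-viva on the transfer ellipse at r = 3.120×10^5 km gives v_t = √[μ(2/r − 1/a_t)] = 3.431 km/s.
Δv₂ = |v_t − v_c| = |3.431 − 5.030| = 1.599 km/s.

Δv₂ = 1.60 km/s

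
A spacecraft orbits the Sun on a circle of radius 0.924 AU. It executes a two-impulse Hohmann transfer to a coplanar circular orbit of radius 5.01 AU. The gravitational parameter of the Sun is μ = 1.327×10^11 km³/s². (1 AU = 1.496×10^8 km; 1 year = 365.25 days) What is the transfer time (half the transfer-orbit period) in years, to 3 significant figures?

t = 2.56 years

In km: r₁ = 0.924 × 1.496×10^8 = 1.382304×10^8 km; r₂ = 5.01 × 1.496×10^8 = 7.49496×10^8 km.
Semi-major axis of the transfer orbit: a_t = (1.382304×10^8 + 7.49496×10^8)/2 = 4.438632×10^8 km.
By Kepler's third law the transfer-orbit period is T = 2π√(a_t³/μ), so t = T/2 = 8.065×10^7 s.
Converting: 8.065×10^7 s ÷ 3.15576×10^7 s/year (365.25 × 86400) = 2.56 years.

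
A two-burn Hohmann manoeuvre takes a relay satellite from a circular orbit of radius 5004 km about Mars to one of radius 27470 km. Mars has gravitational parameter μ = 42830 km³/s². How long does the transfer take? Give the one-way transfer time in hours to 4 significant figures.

Semi-major axis of the transfer orbit: a_t = (5004 + 27470)/2 = 16237 km.
By Kepler's third law the transfer-orbit period is T = 2π√(a_t³/μ), so t = T/2 = 31408 s.
Converting: 31408 s ÷ 3600 s/hour = 8.724 hours.

t = 8.724 hours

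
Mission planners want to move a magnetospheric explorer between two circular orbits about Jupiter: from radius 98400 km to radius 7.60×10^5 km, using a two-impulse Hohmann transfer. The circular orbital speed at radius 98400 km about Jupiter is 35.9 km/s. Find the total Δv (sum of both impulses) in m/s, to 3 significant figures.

From the circular-orbit relation v² = μ/r at r = 98400 km: μ = v²r = (35.9)² × 98400 = 1.26819×10^8 km³/s².
Transfer-ellipse semi-major axis a_t = (r₁ + r₂)/2 = (98400 + 7.600×10^5)/2 = 4.292×10^5 km.
At r₁ the circular-orbit speed is v₁ = √(μ/r₁) = 35.90 km/s.
Transfer-orbit speed at r₁ (vis-viva equation): v_p = √[μ(2/r₁ − 1/a_t)] = 47.77 km/s.
First burn Δv₁ = |v_p − v₁| = 11.87 km/s.
At r₂, v₂ = √(μ/r₂) = 12.918 km/s.
Transfer-orbit speed at r₂: v_a = √[μ(2/r₂ − 1/a_t)] = 6.1852 km/s.
Second burn Δv₂ = |v₂ − v_a| = 6.733 km/s.
Total Δv = Δv₁ + Δv₂ = 18.60 km/s.

Δv = 18600 m/s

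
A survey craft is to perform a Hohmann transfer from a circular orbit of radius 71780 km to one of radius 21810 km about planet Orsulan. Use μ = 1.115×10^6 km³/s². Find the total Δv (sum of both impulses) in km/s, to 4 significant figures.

Transfer-ellipse semi-major axis a_t = (r₁ + r₂)/2 = (71780 + 21810)/2 = 46795 km.
At r₁ the circular-orbit speed is v₁ = √(μ/r₁) = 3.9413 km/s.
On the transfer ellipse at r₁, vis-viva gives v_a = √[μ(2/r₁ − 1/a_t)] = 2.6907 km/s.
First burn Δv₁ = |v_a − v₁| = 1.251 km/s.
At r₂, v₂ = √(μ/r₂) = 7.150 km/s.
Transfer-orbit speed at r₂: v_p = √[μ(2/r₂ − 1/a_t)] = 8.855 km/s.
Second burn Δv₂ = |v₂ − v_p| = 1.705 km/s.
Total Δv = Δv₁ + Δv₂ = 2.956 km/s.

Δv = 2.956 km/s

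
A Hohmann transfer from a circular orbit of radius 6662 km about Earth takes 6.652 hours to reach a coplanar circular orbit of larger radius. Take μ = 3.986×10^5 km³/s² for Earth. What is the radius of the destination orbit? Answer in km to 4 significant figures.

Transfer time t = 6.652 hours = 23947.2 s, and t = π√(a_t³/μ).
So a_t = (μ t²/π²)^(1/3) = (3.986×10^5 × (23947.2)² / π²)^(1/3) = 28505 km.
Since a_t = (r₁ + r₂)/2, r₂ = 2a_t − r₁ = 2×28505 − 6662 = 50348 km.

r₂ = 50350 km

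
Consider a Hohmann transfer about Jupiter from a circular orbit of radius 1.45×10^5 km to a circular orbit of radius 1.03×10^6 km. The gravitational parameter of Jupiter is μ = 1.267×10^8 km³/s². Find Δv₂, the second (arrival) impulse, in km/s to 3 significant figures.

Δv₂ = 5.58 km/s

The Hohmann ellipse has a_t = (r₁ + r₂)/2 = 5.875×10^5 km.
Circular speed at r = 1.030×10^6 km: v_c = √(μ/r) = 11.091 km/s.
Vis-viva on the transfer ellipse at r = 1.030×10^6 km gives v_t = √[μ(2/r − 1/a_t)] = 5.5100 km/s.
Δv₂ = |v_t − v_c| = |5.5100 − 11.091| = 5.581 km/s.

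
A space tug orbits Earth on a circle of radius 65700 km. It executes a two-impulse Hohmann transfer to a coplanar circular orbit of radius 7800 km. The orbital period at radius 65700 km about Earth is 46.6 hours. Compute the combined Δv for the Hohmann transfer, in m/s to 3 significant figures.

From Kepler's third law T² = 4π²r³/μ at r = 65700 km, T = 46.6 hours = 46.6 × 3600 s = 1.6776×10^5 s: μ = 4π²r³/T² = 3.97813×10^5 km³/s².
Semi-major axis of the transfer orbit: a_t = (65700 + 7800)/2 = 36750 km.
Circular speed at r₁: v₁ = √(μ/r₁) = √(3.97813×10^5/65700) = 2.461 km/s.
On the transfer ellipse at r₁, v² = μ(2/r − 1/a) gives v_a = √[μ(2/r₁ − 1/a_t)] = 1.134 km/s.
First burn Δv₁ = |v_a − v₁| = 1.327 km/s.
At r₂, v₂ = √(μ/r₂) = 7.142 km/s.
Transfer-orbit speed at r₂: v_p = √[μ(2/r₂ − 1/a_t)] = 9.549 km/s.
Second burn Δv₂ = |v₂ − v_p| = 2.407 km/s.
Δv = Δv₁ + Δv₂ = 1.327 + 2.407 = 3.734 km/s.

Δv = 3730 m/s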